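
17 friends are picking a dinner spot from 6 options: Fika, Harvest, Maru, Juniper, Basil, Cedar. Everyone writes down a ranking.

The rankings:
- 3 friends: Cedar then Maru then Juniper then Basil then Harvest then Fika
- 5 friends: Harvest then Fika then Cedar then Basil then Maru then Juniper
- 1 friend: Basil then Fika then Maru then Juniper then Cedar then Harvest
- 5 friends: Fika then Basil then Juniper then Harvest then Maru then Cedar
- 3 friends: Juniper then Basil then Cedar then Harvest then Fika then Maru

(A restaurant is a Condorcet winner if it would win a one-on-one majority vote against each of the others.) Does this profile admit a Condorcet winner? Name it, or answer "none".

Pairwise majorities:
Fika vs Harvest: 1+5 = 6 for Fika, 11 for Harvest — Harvest by 11–6.
Fika vs Maru: Fika is ranked higher on 5+1+5+3 = 14 ballots, Maru on 3. Fika wins 14–3.
Fika vs Juniper: Fika is ranked higher on 5+1+5 = 11 ballots, Juniper on 6. Fika wins 11–6.
Fika vs Basil: Fika preferred on 5+5 = 10 ballots; Fika wins 10–7.
Fika vs Cedar: 5+1+5 = 11 for Fika, 6 for Cedar — Fika by 11–6.
Harvest vs Maru: Harvest preferred on 5+5+3 = 13 ballots; Harvest wins 13–4.
Harvest vs Juniper: 5 for Harvest, 12 for Juniper — Juniper by 12–5.
Harvest vs Basil: 5 to 12, Basil.
Harvest vs Cedar: 5+5 = 10 for Harvest, 7 for Cedar — Harvest by 10–7.
Maru vs Juniper: Maru preferred on 3+5+1 = 9 ballots; Maru wins 9–8.
Maru vs Basil: Maru preferred on 3 ballots; Basil wins 14–3.
Maru vs Cedar: Maru preferred on 1+5 = 6 ballots; Cedar wins 11–6.
Juniper vs Basil: Juniper is ranked higher on 3+3 = 6 ballots, Basil on 11. Basil wins 11–6.
Juniper vs Cedar: Juniper is ranked higher on 1+5+3 = 9 ballots, Cedar on 8. Juniper wins 9–8.
Basil vs Cedar: Basil preferred on 1+5+3 = 9 ballots; Basil wins 9–8.
Every restaurant loses at least once (Fika loses to Harvest; Harvest loses to Juniper; Maru loses to Fika; Juniper loses to Fika; Basil loses to Fika; Cedar loses to Fika). The majority relation contains the cycle Fika > Juniper > Harvest > Fika, so there is no Condorcet winner.

none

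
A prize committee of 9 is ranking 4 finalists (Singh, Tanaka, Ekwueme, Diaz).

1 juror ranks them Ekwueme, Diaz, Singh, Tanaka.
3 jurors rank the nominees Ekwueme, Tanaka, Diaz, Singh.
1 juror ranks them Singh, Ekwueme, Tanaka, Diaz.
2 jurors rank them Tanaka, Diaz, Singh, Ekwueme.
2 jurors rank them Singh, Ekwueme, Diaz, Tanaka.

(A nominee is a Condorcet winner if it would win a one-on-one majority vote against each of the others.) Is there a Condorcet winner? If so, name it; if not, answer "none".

Pairwise majorities:
Singh vs Tanaka: Singh is ranked higher on 1+1+2 = 4 ballots, Tanaka on 5. Tanaka wins 5–4.
Singh vs Ekwueme: 1+2+2 = 5 for Singh, 4 for Ekwueme — Singh by 5–4.
Singh vs Diaz: Singh preferred on 1+2 = 3 ballots; Diaz wins 6–3.
Tanaka vs Ekwueme: Tanaka preferred on 2 ballots; Ekwueme wins 7–2.
Tanaka vs Diaz: Tanaka preferred on 3+1+2 = 6 ballots; Tanaka wins 6–3.
Ekwueme vs Diaz: 1+3+1+2 = 7 for Ekwueme, 2 for Diaz — Ekwueme by 7–2.
No nominee is unbeaten: Singh loses to Tanaka; Tanaka loses to Ekwueme; Ekwueme loses to Singh; Diaz loses to Tanaka. In particular Singh beats Ekwueme beats Tanaka beats Singh is a majority cycle — no Condorcet winner exists.

none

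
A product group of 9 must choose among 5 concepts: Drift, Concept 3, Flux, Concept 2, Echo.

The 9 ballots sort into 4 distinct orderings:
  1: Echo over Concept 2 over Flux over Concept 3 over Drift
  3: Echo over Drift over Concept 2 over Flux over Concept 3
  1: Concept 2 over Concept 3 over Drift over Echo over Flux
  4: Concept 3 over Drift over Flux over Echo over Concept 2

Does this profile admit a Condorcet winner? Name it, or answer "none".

Head-to-head results (9 engineers):
Drift vs Concept 3: Concept 3 wins 6–3.
Drift–Flux: Drift 8–1.
Drift vs Concept 2: 7 to 2, Drift.
Drift vs Echo: 1+4 = 5 for Drift, 4 for Echo — Drift by 5–4.
Concept 3 vs Flux: 1+4 = 5 for Concept 3, 4 for Flux — Concept 3 by 5–4.
Concept 3 vs Concept 2: Concept 3 is ranked higher on 4 ballots, Concept 2 on 5. Concept 2 wins 5–4.
Concept 3 vs Echo: 5 to 4, Concept 3.
Flux vs Concept 2: Concept 2 wins 5–4.
Flux vs Echo: 4 for Flux, 5 for Echo — Echo by 5–4.
Concept 2 vs Echo: 1 to 8, Echo.
Each design drops at least one matchup (Drift loses to Concept 3; Concept 3 loses to Concept 2; Flux loses to Drift; Concept 2 loses to Drift; Echo loses to Drift); the cycle Drift → Concept 2 → Concept 3 → Drift rules out a Condorcet winner.

none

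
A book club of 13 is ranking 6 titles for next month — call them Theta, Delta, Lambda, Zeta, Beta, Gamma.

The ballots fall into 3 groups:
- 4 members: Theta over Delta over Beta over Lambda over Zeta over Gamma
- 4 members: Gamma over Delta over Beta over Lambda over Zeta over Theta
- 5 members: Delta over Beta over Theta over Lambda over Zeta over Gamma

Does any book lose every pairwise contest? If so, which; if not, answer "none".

Head-to-head results (13 members):
Theta–Delta: Delta 9–4.
Theta–Lambda: Theta 9–4.
Theta vs Zeta: 9 to 4, Theta.
Theta vs Beta: Theta preferred on 4 ballots; Beta wins 9–4.
Theta vs Gamma: Theta preferred on 4+5 = 9 ballots; Theta wins 9–4.
Delta vs Lambda: Delta, 13–0.
Delta vs Zeta: 4+4+5 = 13 for Delta, 0 for Zeta — Delta by 13–0.
Delta vs Beta: Delta preferred on 4+4+5 = 13 ballots; Delta wins 13–0.
Delta vs Gamma: Delta, 9–4.
Lambda–Zeta: Lambda 13–0.
Lambda vs Beta: Beta, 13–0.
Lambda–Gamma: Lambda 9–4.
Zeta–Beta: Beta 13–0.
Zeta vs Gamma: Zeta wins 9–4.
Beta–Gamma: Beta 9–4.
Gamma loses to every other book — it is the Condorcet loser.

Gamma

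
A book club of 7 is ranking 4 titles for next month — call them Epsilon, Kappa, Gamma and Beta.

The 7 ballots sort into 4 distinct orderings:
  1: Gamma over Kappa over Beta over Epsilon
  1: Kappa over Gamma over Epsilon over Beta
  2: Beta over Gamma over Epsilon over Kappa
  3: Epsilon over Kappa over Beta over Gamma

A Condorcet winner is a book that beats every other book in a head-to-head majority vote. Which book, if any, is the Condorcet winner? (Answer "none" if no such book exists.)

Check each pair by majority over 7 ballots:
Epsilon vs Kappa: 5 to 2, Epsilon.
Epsilon vs Gamma: Epsilon preferred on 3 ballots; Gamma wins 4–3.
Epsilon vs Beta: Epsilon preferred on 1+3 = 4 ballots; Epsilon wins 4–3.
Kappa vs Gamma: 1+3 = 4 for Kappa, 3 for Gamma — Kappa by 4–3.
Kappa vs Beta: 5 to 2, Kappa.
Gamma vs Beta: 2 to 5, Beta.
No book is unbeaten: Epsilon loses to Gamma; Kappa loses to Epsilon; Gamma loses to Kappa; Beta loses to Epsilon. In particular Epsilon > Kappa > Gamma > Epsilon is a majority cycle — no Condorcet winner exists.

none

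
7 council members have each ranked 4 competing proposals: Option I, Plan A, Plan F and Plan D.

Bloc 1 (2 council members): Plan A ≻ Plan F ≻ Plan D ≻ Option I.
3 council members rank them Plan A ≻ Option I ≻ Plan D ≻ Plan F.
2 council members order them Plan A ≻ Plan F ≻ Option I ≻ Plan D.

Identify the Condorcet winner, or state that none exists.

Plan A

Check each pair by majority over 7 ballots:
Option I vs Plan A: Plan A wins 7–0.
Option I vs Plan F: Plan F, 4–3.
Option I vs Plan D: Option I, 5–2.
Plan A vs Plan F: Plan A wins 7–0.
Plan A vs Plan D: Plan A, 7–0.
Plan F vs Plan D: Plan F, 4–3.
Plan A wins every pairwise contest, so Plan A is the Condorcet winner.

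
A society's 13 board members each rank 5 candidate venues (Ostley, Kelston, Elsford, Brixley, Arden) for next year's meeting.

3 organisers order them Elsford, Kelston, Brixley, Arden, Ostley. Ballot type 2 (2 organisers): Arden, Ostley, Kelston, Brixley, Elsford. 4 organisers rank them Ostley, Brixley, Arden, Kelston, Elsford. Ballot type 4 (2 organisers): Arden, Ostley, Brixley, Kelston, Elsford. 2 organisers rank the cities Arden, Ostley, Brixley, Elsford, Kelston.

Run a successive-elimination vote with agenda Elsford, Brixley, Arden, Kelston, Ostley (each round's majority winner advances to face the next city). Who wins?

Ostley

Round 1: Elsford vs Brixley — 3–10, Brixley advances.
Round 2: Brixley vs Arden — 7–6, Brixley advances.
Round 3: Brixley vs Kelston — 8–5, Brixley advances.
Round 4: Brixley vs Ostley — 3–10, Ostley advances.
Ostley survives the agenda.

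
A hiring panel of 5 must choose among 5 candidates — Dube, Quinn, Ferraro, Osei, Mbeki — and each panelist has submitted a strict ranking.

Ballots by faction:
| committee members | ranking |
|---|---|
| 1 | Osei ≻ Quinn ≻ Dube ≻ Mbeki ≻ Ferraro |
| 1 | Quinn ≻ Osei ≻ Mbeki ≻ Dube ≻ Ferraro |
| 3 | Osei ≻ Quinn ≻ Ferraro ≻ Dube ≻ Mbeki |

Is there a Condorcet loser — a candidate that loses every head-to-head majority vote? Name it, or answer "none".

Pairwise majorities:
Dube vs Quinn: Dube is ranked higher on 0 ballots, Quinn on 5. Quinn wins 5–0.
Dube vs Ferraro: Ferraro, 3–2.
Dube vs Osei: 0 for Dube, 5 for Osei — Osei by 5–0.
Dube vs Mbeki: Dube, 4–1.
Quinn–Ferraro: Quinn 5–0.
Quinn–Osei: Osei 4–1.
Quinn vs Mbeki: Quinn is ranked higher on 1+1+3 = 5 ballots, Mbeki on 0. Quinn wins 5–0.
Ferraro vs Osei: Osei wins 5–0.
Ferraro–Mbeki: Ferraro 3–2.
Osei–Mbeki: Osei 5–0.
Only Mbeki has no wins; Mbeki is the Condorcet loser.

Mbeki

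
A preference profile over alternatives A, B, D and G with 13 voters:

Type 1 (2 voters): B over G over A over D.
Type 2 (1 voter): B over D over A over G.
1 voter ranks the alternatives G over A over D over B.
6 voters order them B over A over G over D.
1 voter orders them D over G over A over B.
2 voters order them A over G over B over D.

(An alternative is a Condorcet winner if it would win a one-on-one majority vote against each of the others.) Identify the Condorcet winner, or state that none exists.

Head-to-head results (13 voters):
A vs B: B, 9–4.
A vs D: A wins 11–2.
A vs G: A wins 9–4.
B–D: B 11–2.
B vs G: B, 9–4.
D vs G: G wins 11–2.
B beats each of A, D, G — B is the Condorcet winner.

B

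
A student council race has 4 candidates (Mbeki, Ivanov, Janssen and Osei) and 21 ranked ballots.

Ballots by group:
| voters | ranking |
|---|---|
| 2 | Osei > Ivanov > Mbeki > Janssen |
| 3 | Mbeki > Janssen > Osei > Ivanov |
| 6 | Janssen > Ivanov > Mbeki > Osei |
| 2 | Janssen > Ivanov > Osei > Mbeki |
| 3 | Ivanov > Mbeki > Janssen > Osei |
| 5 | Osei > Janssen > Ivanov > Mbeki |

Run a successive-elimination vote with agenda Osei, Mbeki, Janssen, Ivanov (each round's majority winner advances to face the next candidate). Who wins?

Round 1: Osei vs Mbeki — 9–12, Mbeki advances.
Round 2: Mbeki vs Janssen — 8–13, Janssen advances.
Round 3: Janssen vs Ivanov — 16–5, Janssen advances.
Janssen survives the agenda.

Janssen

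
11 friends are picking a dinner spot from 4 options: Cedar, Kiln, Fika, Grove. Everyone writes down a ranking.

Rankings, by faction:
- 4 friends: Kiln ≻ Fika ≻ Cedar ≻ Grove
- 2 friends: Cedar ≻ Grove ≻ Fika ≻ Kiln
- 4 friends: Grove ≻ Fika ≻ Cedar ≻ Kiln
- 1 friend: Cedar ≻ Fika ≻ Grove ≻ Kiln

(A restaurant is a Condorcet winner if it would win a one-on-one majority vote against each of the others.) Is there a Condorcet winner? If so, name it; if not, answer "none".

Check each pair by majority over 11 ballots:
Cedar vs Kiln: Cedar wins 7–4.
Cedar–Fika: Fika 8–3.
Cedar vs Grove: Cedar, 7–4.
Kiln vs Fika: Fika wins 7–4.
Kiln vs Grove: Grove, 7–4.
Fika vs Grove: Grove, 6–5.
Every restaurant loses at least once (Cedar loses to Fika; Kiln loses to Cedar; Fika loses to Grove; Grove loses to Cedar). The majority relation contains the cycle Cedar → Grove → Fika → Cedar, so there is no Condorcet winner.

none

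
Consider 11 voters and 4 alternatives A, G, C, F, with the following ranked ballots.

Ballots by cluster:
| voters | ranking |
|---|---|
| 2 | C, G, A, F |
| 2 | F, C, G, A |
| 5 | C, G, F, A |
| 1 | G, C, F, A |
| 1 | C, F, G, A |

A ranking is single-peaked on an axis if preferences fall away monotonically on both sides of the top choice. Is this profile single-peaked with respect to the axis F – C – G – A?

Axis positions: F=1, C=2, G=3, A=4.
Cluster 1 (peak C at position 2): ranking walks positions 2-3-4-1, expanding outward from the peak — single-peaked.
Cluster 2 (peak F at position 1): ranking walks positions 1-2-3-4, expanding outward from the peak — single-peaked.
Cluster 3 (peak C at position 2): ranking walks positions 2-3-1-4, expanding outward from the peak — single-peaked.
Cluster 4 (peak G at position 3): ranking walks positions 3-2-1-4, expanding outward from the peak — single-peaked.
Cluster 5 (peak C at position 2): ranking walks positions 2-1-3-4, expanding outward from the peak — single-peaked.
Every ranking is single-peaked on this axis.

yes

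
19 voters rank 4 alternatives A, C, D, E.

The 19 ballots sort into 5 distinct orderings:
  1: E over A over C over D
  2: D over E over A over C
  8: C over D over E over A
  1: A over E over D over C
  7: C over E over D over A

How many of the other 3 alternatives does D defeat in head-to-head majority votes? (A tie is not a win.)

D against each rival (19 voters):
D vs A: D preferred on 2+8+7 = 17 ballots; D wins 17–2.
D vs C: 2+1 = 3 for D, 16 for C — C by 16–3.
D vs E: 10 to 9, D.
D beats A, E; loses to C — 2 pairwise wins.

2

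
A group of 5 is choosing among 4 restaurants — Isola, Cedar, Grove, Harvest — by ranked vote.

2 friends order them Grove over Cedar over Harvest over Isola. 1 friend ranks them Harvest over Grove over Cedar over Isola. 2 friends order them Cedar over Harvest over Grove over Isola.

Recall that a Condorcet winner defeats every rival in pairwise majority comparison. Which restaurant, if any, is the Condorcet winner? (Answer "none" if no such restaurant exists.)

Head-to-head results (5 friends):
Isola vs Cedar: 0 to 5, Cedar.
Isola vs Grove: 0 to 5, Grove.
Isola vs Harvest: Isola is ranked higher on 0 ballots, Harvest on 5. Harvest wins 5–0.
Cedar vs Grove: Cedar preferred on 2 ballots; Grove wins 3–2.
Cedar vs Harvest: Cedar is ranked higher on 2+2 = 4 ballots, Harvest on 1. Cedar wins 4–1.
Grove vs Harvest: Grove preferred on 2 ballots; Harvest wins 3–2.
Every restaurant loses at least once (Isola loses to Cedar; Cedar loses to Grove; Grove loses to Harvest; Harvest loses to Cedar). The majority relation contains the cycle Cedar beats Harvest beats Grove beats Cedar, so there is no Condorcet winner.

none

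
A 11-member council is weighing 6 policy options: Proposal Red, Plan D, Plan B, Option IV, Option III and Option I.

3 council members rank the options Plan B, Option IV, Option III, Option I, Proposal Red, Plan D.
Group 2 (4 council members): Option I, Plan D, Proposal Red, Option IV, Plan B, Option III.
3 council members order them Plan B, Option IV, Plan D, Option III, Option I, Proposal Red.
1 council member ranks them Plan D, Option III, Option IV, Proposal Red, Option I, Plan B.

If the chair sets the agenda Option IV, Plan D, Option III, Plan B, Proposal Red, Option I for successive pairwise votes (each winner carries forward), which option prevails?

Round 1: Option IV vs Plan D — 6–5, Option IV advances.
Round 2: Option IV vs Option III — 10–1, Option IV advances.
Round 3: Option IV vs Plan B — 5–6, Plan B advances.
Round 4: Plan B vs Proposal Red — 6–5, Plan B advances.
Round 5: Plan B vs Option I — 6–5, Plan B advances.
The agenda winner is Plan B.

Plan B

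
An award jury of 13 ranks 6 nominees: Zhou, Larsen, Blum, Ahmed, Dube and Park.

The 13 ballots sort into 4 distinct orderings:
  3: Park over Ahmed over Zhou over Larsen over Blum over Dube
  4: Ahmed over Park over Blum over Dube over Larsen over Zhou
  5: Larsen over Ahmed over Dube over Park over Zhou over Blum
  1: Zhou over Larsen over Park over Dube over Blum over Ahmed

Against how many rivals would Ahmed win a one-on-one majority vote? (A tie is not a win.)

Ahmed against each rival (13 jurors):
Ahmed vs Zhou: 12 to 1, Ahmed.
Ahmed vs Larsen: Ahmed, 7–6.
Ahmed vs Blum: 12 to 1, Ahmed.
Ahmed vs Dube: Ahmed, 12–1.
Ahmed vs Park: 4+5 = 9 for Ahmed, 4 for Park — Ahmed by 9–4.
Ahmed beats Zhou, Larsen, Blum, Dube, Park — 5 pairwise wins.

5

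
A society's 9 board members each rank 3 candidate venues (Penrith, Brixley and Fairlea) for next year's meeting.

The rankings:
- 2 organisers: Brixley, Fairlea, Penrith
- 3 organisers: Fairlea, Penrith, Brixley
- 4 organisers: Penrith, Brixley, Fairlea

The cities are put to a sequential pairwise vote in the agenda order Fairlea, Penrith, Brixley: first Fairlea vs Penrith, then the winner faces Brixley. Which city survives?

Brixley

Round 1: Fairlea vs Penrith — 5–4, Fairlea advances.
Round 2: Fairlea vs Brixley — 3–6, Brixley advances.
The agenda winner is Brixley.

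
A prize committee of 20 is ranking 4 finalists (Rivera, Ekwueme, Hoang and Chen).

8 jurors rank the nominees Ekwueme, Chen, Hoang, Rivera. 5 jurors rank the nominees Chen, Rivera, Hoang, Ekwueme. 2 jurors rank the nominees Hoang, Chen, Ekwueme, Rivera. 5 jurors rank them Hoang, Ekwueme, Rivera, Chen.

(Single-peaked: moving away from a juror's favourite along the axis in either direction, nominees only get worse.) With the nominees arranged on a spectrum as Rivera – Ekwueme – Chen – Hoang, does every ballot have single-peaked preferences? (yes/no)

Axis positions: Rivera=1, Ekwueme=2, Chen=3, Hoang=4.
Type 1 (peak Ekwueme at position 2): ranking walks positions 2-3-4-1, expanding outward from the peak — single-peaked.
Type 2: ranking walks positions 3-1-4-2; Rivera is ranked above Ekwueme even though Ekwueme lies between Rivera and the peak Chen on the axis — preferences dip and rise again. Not single-peaked.
Type 3 (peak Hoang at position 4): ranking walks positions 4-3-2-1, expanding outward from the peak — single-peaked.
Type 4: ranking walks positions 4-2-1-3; Ekwueme is ranked above Chen even though Chen lies between Ekwueme and the peak Hoang on the axis — preferences dip and rise again. Not single-peaked.
Type 2 violates single-peakedness, so the profile is not single-peaked on this axis.

no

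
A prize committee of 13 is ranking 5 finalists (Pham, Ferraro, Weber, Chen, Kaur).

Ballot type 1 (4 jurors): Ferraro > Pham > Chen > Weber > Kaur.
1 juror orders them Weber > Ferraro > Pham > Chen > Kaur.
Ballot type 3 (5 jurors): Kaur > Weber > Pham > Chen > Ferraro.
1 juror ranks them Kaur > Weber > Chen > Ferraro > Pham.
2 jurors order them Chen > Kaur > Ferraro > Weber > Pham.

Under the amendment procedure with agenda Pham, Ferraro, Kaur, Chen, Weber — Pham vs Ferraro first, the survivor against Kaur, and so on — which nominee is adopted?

Round 1: Pham vs Ferraro — 5–8, Ferraro advances.
Round 2: Ferraro vs Kaur — 5–8, Kaur advances.
Round 3: Kaur vs Chen — 6–7, Chen advances.
Round 4: Chen vs Weber — 6–7, Weber advances.
The agenda winner is Weber.

Weber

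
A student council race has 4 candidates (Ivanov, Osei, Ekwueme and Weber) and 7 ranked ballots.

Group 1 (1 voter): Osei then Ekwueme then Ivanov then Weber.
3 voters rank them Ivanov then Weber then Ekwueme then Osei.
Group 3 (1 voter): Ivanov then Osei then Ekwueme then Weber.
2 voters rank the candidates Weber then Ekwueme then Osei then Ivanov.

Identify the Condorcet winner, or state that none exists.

Head-to-head results (7 voters):
Ivanov vs Osei: Ivanov preferred on 3+1 = 4 ballots; Ivanov wins 4–3.
Ivanov vs Ekwueme: Ivanov preferred on 3+1 = 4 ballots; Ivanov wins 4–3.
Ivanov vs Weber: Ivanov wins 5–2.
Osei vs Ekwueme: 2 to 5, Ekwueme.
Osei vs Weber: Weber, 5–2.
Ekwueme vs Weber: 2 to 5, Weber.
Ivanov defeats every rival head-to-head and is the Condorcet winner.

Ivanov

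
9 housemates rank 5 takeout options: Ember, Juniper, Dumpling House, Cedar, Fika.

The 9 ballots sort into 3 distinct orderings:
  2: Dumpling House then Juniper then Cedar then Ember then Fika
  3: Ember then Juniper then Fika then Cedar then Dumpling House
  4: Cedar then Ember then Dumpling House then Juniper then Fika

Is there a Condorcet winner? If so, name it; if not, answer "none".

Head-to-head results (9 friends):
Ember vs Juniper: 7 to 2, Ember.
Ember vs Dumpling House: 3+4 = 7 for Ember, 2 for Dumpling House — Ember by 7–2.
Ember vs Cedar: Cedar wins 6–3.
Ember vs Fika: Ember wins 9–0.
Juniper vs Dumpling House: Juniper is ranked higher on 3 ballots, Dumpling House on 6. Dumpling House wins 6–3.
Juniper vs Cedar: Juniper preferred on 2+3 = 5 ballots; Juniper wins 5–4.
Juniper vs Fika: Juniper preferred on 2+3+4 = 9 ballots; Juniper wins 9–0.
Dumpling House–Cedar: Cedar 7–2.
Dumpling House vs Fika: Dumpling House is ranked higher on 2+4 = 6 ballots, Fika on 3. Dumpling House wins 6–3.
Cedar vs Fika: Cedar is ranked higher on 2+4 = 6 ballots, Fika on 3. Cedar wins 6–3.
Each restaurant drops at least one matchup (Ember loses to Cedar; Juniper loses to Ember; Dumpling House loses to Ember; Cedar loses to Juniper; Fika loses to Ember); the cycle Ember > Juniper > Cedar > Ember rules out a Condorcet winner.

none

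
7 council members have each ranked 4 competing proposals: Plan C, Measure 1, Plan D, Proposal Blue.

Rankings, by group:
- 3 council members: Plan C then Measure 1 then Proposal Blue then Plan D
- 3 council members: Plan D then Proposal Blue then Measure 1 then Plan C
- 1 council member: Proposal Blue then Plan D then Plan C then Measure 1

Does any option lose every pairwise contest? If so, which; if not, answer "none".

Head-to-head results (7 council members):
Plan C vs Measure 1: 4 to 3, Plan C.
Plan C vs Plan D: Plan D, 4–3.
Plan C vs Proposal Blue: Plan C preferred on 3 ballots; Proposal Blue wins 4–3.
Measure 1 vs Plan D: 3 to 4, Plan D.
Measure 1 vs Proposal Blue: 3 to 4, Proposal Blue.
Plan D vs Proposal Blue: Proposal Blue wins 4–3.
Measure 1 is beaten in every head-to-head and is the Condorcet loser.

Measure 1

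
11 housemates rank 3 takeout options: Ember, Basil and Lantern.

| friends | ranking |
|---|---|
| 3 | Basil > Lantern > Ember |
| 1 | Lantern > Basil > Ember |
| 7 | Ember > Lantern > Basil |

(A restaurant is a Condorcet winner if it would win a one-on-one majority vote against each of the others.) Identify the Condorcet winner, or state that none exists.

Check each pair by majority over 11 ballots:
Ember–Basil: Ember 7–4.
Ember–Lantern: Ember 7–4.
Basil vs Lantern: Lantern wins 8–3.
Only Ember has no losses; Ember is the Condorcet winner.

Ember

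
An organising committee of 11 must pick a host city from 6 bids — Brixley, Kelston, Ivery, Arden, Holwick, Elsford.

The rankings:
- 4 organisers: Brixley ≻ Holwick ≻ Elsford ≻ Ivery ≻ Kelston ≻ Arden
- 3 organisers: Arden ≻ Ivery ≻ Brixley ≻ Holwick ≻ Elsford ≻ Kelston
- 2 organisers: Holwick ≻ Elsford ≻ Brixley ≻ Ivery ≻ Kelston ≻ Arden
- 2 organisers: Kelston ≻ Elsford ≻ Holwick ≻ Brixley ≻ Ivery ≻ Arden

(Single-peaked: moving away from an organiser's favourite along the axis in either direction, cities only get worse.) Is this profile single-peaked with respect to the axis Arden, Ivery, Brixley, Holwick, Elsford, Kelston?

Axis positions: Arden=1, Ivery=2, Brixley=3, Holwick=4, Elsford=5, Kelston=6.
Ballot type 1 (peak Brixley at position 3): ranking walks positions 3-4-5-2-6-1, expanding outward from the peak — single-peaked.
Ballot type 2 (peak Arden at position 1): ranking walks positions 1-2-3-4-5-6, expanding outward from the peak — single-peaked.
Ballot type 3 (peak Holwick at position 4): ranking walks positions 4-5-3-2-6-1, expanding outward from the peak — single-peaked.
Ballot type 4 (peak Kelston at position 6): ranking walks positions 6-5-4-3-2-1, expanding outward from the peak — single-peaked.
Every ranking is single-peaked on this axis.

yes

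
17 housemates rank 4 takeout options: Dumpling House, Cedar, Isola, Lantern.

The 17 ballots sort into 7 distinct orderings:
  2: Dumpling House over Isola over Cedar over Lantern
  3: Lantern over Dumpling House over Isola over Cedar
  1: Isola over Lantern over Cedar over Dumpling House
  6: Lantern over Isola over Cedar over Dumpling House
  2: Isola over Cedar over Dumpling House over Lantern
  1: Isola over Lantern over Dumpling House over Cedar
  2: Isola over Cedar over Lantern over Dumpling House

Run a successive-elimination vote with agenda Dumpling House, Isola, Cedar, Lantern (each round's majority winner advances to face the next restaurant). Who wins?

Lantern

Round 1: Dumpling House vs Isola — 5–12, Isola advances.
Round 2: Isola vs Cedar — 17–0, Isola advances.
Round 3: Isola vs Lantern — 8–9, Lantern advances.
The agenda winner is Lantern.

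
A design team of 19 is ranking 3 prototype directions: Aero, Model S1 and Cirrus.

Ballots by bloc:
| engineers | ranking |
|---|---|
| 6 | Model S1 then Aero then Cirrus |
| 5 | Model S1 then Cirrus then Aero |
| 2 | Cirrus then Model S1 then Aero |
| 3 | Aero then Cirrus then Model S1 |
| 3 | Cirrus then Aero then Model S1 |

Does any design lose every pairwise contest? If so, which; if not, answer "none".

Aero

Pairwise majorities:
Aero vs Model S1: 3+3 = 6 for Aero, 13 for Model S1 — Model S1 by 13–6.
Aero vs Cirrus: Cirrus, 10–9.
Model S1 vs Cirrus: Model S1 is ranked higher on 6+5 = 11 ballots, Cirrus on 8. Model S1 wins 11–8.
Aero loses to every other design — it is the Condorcet loser.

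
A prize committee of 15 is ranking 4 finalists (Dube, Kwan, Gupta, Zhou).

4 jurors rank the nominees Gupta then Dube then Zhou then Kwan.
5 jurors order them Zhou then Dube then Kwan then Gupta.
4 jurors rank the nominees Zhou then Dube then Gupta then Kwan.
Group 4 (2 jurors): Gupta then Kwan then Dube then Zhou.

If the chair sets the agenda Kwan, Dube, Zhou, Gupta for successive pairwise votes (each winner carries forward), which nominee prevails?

Zhou

Round 1: Kwan vs Dube — 2–13, Dube advances.
Round 2: Dube vs Zhou — 6–9, Zhou advances.
Round 3: Zhou vs Gupta — 9–6, Zhou advances.
The agenda winner is Zhou.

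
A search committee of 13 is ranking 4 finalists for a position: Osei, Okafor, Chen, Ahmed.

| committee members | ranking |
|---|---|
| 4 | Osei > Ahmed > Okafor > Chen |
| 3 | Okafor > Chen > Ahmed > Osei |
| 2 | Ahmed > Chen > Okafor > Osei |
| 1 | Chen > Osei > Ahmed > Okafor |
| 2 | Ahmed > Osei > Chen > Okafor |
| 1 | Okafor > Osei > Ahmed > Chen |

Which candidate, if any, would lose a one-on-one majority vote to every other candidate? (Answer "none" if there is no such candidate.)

Pairwise majorities:
Osei–Okafor: Osei 7–6.
Osei vs Chen: Osei preferred on 4+2+1 = 7 ballots; Osei wins 7–6.
Osei vs Ahmed: 4+1+1 = 6 for Osei, 7 for Ahmed — Ahmed by 7–6.
Okafor–Chen: Okafor 8–5.
Okafor vs Ahmed: 4 to 9, Ahmed.
Chen vs Ahmed: 3+1 = 4 for Chen, 9 for Ahmed — Ahmed by 9–4.
Only Chen has no wins; Chen is the Condorcet loser.

Chen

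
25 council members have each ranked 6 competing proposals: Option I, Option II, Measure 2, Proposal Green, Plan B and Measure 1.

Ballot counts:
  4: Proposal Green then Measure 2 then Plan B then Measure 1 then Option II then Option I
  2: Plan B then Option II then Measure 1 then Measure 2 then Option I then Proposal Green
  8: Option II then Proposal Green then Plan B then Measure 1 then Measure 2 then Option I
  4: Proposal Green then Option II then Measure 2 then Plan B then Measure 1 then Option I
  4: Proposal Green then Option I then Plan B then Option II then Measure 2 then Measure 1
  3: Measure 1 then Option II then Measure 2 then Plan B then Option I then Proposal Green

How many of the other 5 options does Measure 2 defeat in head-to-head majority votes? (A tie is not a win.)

Measure 2 against each rival (25 council members):
Measure 2–Option I: Measure 2 21–4.
Measure 2 vs Option II: Measure 2 is ranked higher on 4 ballots, Option II on 21. Option II wins 21–4.
Measure 2 vs Proposal Green: Measure 2 is ranked higher on 2+3 = 5 ballots, Proposal Green on 20. Proposal Green wins 20–5.
Measure 2 vs Plan B: Measure 2 preferred on 4+4+3 = 11 ballots; Plan B wins 14–11.
Measure 2 vs Measure 1: 12 to 13, Measure 1.
Measure 2 beats Option I; loses to Option II, Proposal Green, Plan B, Measure 1 — 1 pairwise win.

1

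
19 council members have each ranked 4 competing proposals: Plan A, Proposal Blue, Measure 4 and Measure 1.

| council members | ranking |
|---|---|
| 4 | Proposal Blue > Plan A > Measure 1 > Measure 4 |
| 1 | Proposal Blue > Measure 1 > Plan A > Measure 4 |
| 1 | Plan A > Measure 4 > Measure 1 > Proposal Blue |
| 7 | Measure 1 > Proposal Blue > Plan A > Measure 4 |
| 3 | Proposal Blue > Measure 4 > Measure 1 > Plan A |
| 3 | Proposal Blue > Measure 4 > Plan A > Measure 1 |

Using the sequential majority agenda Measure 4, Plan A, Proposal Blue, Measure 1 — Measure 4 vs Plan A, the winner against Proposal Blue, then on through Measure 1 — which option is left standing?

Proposal Blue

Round 1: Measure 4 vs Plan A — 6–13, Plan A advances.
Round 2: Plan A vs Proposal Blue — 1–18, Proposal Blue advances.
Round 3: Proposal Blue vs Measure 1 — 11–8, Proposal Blue advances.
Proposal Blue survives the agenda.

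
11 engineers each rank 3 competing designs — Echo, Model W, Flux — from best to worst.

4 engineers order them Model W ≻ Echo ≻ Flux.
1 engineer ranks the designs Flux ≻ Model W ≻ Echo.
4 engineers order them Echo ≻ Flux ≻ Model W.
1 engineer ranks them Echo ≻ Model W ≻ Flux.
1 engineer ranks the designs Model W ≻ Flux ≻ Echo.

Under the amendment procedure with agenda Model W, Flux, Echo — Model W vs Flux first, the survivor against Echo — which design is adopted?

Model W

Round 1: Model W vs Flux — 6–5, Model W advances.
Round 2: Model W vs Echo — 6–5, Model W advances.
The agenda winner is Model W.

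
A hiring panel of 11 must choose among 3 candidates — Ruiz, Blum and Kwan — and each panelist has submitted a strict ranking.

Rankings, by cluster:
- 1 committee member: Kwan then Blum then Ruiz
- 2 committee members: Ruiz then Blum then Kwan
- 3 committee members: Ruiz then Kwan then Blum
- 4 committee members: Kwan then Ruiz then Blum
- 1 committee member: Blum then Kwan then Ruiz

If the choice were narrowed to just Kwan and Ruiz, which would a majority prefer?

Kwan

Ballots ranking Kwan above Ruiz: 1 + 4 + 1 = 6.
Ballots ranking Ruiz above Kwan: 11 − 6 = 5.
Kwan wins the head-to-head 6–5.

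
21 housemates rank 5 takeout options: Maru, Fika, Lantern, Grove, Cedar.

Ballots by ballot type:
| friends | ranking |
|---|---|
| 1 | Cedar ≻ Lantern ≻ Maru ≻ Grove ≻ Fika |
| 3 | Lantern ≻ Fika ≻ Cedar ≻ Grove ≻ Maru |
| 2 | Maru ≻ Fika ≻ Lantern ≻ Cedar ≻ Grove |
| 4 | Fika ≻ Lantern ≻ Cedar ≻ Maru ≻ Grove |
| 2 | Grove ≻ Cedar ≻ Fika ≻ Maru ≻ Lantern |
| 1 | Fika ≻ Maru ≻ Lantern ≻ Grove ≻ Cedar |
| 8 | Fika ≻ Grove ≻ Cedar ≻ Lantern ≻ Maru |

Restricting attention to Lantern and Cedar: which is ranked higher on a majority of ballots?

Ballots ranking Lantern above Cedar: 3 + 2 + 4 + 1 = 10.
Ballots ranking Cedar above Lantern: 21 − 10 = 11.
Cedar wins the head-to-head 11–10.

Cedar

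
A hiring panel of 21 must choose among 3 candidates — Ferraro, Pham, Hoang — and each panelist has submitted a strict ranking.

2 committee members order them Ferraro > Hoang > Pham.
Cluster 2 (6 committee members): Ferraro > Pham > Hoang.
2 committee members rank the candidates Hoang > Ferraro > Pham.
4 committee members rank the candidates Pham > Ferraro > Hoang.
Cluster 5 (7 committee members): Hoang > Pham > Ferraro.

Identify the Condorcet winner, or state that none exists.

Head-to-head results (21 committee members):
Ferraro vs Pham: Pham wins 11–10.
Ferraro vs Hoang: Ferraro wins 12–9.
Pham vs Hoang: Hoang, 11–10.
Every candidate loses at least once (Ferraro loses to Pham; Pham loses to Hoang; Hoang loses to Ferraro). The majority relation contains the cycle Ferraro beats Hoang beats Pham beats Ferraro, so there is no Condorcet winner.

none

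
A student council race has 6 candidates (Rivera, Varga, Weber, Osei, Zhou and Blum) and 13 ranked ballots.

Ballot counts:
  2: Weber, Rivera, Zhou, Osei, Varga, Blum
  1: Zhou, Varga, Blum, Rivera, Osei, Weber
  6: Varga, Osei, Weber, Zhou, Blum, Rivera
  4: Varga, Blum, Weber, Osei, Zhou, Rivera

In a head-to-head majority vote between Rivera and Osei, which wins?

Ballots ranking Rivera above Osei: 2 + 1 = 3.
Ballots ranking Osei above Rivera: 13 − 3 = 10.
Osei wins the head-to-head 10–3.

Osei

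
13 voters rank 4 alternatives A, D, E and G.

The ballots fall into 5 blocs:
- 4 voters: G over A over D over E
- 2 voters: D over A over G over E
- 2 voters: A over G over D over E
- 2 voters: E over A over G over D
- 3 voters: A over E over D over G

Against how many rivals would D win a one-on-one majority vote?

1

D against each rival (13 voters):
D vs A: D is ranked higher on 2 ballots, A on 11. A wins 11–2.
D–E: D 8–5.
D–G: G 8–5.
D beats E; loses to A, G — 1 pairwise win.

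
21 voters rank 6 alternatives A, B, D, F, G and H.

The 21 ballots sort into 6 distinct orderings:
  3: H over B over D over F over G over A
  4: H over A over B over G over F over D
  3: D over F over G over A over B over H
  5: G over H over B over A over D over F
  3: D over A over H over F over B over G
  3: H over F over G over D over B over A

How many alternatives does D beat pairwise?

2

D against each rival (21 voters):
D vs A: D, 12–9.
D vs B: D is ranked higher on 3+3+3 = 9 ballots, B on 12. B wins 12–9.
D vs F: D preferred on 3+3+5+3 = 14 ballots; D wins 14–7.
D vs G: 9 to 12, G.
D vs H: D preferred on 3+3 = 6 ballots; H wins 15–6.
D beats A, F; loses to B, G, H — 2 pairwise wins.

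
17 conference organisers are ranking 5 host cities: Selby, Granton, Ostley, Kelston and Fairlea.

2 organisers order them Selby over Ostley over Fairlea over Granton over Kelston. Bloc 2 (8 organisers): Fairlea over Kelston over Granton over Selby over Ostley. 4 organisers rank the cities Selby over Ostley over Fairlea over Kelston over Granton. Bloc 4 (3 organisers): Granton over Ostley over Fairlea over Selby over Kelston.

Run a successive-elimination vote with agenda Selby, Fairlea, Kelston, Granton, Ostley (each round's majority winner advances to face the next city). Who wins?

Round 1: Selby vs Fairlea — 6–11, Fairlea advances.
Round 2: Fairlea vs Kelston — 17–0, Fairlea advances.
Round 3: Fairlea vs Granton — 14–3, Fairlea advances.
Round 4: Fairlea vs Ostley — 8–9, Ostley advances.
The agenda winner is Ostley.

Ostley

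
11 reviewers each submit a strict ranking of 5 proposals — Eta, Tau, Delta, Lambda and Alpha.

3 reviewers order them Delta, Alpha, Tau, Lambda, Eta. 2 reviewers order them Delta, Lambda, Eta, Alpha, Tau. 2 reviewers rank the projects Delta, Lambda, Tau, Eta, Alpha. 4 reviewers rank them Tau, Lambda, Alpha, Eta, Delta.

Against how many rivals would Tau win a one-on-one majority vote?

Tau against each rival (11 reviewers):
Tau vs Eta: 9 to 2, Tau.
Tau vs Delta: Delta, 7–4.
Tau vs Lambda: Tau, 7–4.
Tau vs Alpha: Tau is ranked higher on 2+4 = 6 ballots, Alpha on 5. Tau wins 6–5.
Tau beats Eta, Lambda, Alpha; loses to Delta — 3 pairwise wins.

3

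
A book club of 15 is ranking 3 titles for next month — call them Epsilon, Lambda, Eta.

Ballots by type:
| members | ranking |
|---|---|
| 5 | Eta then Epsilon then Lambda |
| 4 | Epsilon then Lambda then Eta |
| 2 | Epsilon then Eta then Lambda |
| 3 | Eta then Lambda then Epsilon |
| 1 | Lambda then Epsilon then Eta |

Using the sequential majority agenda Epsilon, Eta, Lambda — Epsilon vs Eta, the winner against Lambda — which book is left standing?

Round 1: Epsilon vs Eta — 7–8, Eta advances.
Round 2: Eta vs Lambda — 10–5, Eta advances.
The agenda winner is Eta.

Eta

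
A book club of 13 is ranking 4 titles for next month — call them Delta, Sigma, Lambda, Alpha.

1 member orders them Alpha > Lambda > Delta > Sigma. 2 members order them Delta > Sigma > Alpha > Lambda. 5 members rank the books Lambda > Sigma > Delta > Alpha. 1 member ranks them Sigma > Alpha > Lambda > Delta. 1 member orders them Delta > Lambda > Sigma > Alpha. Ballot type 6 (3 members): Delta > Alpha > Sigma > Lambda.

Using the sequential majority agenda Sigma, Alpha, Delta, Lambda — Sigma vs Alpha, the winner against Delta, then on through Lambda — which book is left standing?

Lambda

Round 1: Sigma vs Alpha — 9–4, Sigma advances.
Round 2: Sigma vs Delta — 6–7, Delta advances.
Round 3: Delta vs Lambda — 6–7, Lambda advances.
Lambda survives the agenda.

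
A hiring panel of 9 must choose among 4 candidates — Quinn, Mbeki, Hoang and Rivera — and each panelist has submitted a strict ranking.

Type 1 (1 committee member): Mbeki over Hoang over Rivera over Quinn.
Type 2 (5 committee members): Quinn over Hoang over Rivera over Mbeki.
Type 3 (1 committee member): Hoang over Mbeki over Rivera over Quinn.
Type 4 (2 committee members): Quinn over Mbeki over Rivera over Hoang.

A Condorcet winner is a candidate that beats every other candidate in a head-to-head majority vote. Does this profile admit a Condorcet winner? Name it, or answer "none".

Quinn

Head-to-head results (9 committee members):
Quinn vs Mbeki: 5+2 = 7 for Quinn, 2 for Mbeki — Quinn by 7–2.
Quinn vs Hoang: Quinn is ranked higher on 5+2 = 7 ballots, Hoang on 2. Quinn wins 7–2.
Quinn vs Rivera: Quinn is ranked higher on 5+2 = 7 ballots, Rivera on 2. Quinn wins 7–2.
Mbeki vs Hoang: 1+2 = 3 for Mbeki, 6 for Hoang — Hoang by 6–3.
Mbeki vs Rivera: Mbeki is ranked higher on 1+1+2 = 4 ballots, Rivera on 5. Rivera wins 5–4.
Hoang vs Rivera: Hoang is ranked higher on 1+5+1 = 7 ballots, Rivera on 2. Hoang wins 7–2.
Quinn wins every pairwise contest, so Quinn is the Condorcet winner.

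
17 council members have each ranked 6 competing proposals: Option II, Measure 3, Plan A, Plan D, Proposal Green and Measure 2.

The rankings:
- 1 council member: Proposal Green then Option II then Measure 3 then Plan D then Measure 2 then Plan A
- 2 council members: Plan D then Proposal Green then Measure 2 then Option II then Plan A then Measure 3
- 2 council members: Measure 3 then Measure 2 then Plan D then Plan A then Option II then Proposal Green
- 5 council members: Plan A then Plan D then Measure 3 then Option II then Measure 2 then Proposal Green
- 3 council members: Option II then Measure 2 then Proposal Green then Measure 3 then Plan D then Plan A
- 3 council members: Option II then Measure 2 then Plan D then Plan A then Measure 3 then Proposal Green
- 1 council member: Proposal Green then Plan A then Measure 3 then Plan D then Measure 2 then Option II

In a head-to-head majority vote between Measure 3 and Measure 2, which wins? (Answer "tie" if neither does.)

Measure 3

Ballots ranking Measure 3 above Measure 2: 1 + 2 + 5 + 1 = 9.
Ballots ranking Measure 2 above Measure 3: 17 − 9 = 8.
Measure 3 wins the head-to-head 9–8.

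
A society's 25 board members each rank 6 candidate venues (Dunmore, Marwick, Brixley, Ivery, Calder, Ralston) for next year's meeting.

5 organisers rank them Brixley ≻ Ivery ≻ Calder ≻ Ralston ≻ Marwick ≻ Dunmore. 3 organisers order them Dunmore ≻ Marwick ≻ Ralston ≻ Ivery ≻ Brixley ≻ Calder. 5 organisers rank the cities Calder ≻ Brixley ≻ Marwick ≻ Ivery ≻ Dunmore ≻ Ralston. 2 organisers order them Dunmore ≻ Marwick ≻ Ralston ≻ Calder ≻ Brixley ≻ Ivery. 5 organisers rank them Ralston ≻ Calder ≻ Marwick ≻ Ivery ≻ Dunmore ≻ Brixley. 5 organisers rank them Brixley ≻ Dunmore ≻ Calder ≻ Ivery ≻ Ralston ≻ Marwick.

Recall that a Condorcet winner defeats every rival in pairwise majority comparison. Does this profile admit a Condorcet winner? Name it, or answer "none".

Brixley

Head-to-head results (25 organisers):
Dunmore vs Marwick: 3+2+5 = 10 for Dunmore, 15 for Marwick — Marwick by 15–10.
Dunmore vs Brixley: 10 to 15, Brixley.
Dunmore vs Ivery: 10 to 15, Ivery.
Dunmore vs Calder: Calder wins 15–10.
Dunmore vs Ralston: Dunmore is ranked higher on 3+5+2+5 = 15 ballots, Ralston on 10. Dunmore wins 15–10.
Marwick–Brixley: Brixley 15–10.
Marwick vs Ivery: Marwick preferred on 3+5+2+5 = 15 ballots; Marwick wins 15–10.
Marwick vs Calder: Calder wins 20–5.
Marwick vs Ralston: Ralston, 15–10.
Brixley vs Ivery: Brixley wins 17–8.
Brixley vs Calder: Brixley wins 13–12.
Brixley vs Ralston: Brixley, 15–10.
Ivery vs Calder: Calder wins 17–8.
Ivery vs Ralston: Ivery wins 15–10.
Calder vs Ralston: Calder preferred on 5+5+5 = 15 ballots; Calder wins 15–10.
Brixley beats each of Dunmore, Marwick, Ivery, Calder, Ralston — Brixley is the Condorcet winner.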